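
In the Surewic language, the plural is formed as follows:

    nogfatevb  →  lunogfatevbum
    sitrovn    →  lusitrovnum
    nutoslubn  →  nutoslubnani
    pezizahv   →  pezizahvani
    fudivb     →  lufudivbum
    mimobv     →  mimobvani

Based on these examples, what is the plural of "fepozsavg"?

lufepozsavgum

sitrovn and nutoslubn both end in -n yet inflect differently (lusitrovnum, nutoslubnani), so the final letter is not what conditions the rule; the second-to-last letter is.
"fepozsavg" has second-to-last letter 'v'. The stems whose second-to-last letter is 'v' (fudivb → lufudivbum, nogfatevb → lunogfatevbum, sitrovn → lusitrovnum) add lu- … -um around the stem.
So fepozsavg → lufepozsavgum.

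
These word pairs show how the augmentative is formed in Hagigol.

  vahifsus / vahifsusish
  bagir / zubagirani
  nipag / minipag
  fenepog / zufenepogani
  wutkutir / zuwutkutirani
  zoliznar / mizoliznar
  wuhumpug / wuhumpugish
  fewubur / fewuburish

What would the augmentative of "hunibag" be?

mihunibag

nipag and wuhumpug both end in -g yet inflect differently (minipag, wuhumpugish), so the final letter is not what conditions the rule; the last vowel is.
"hunibag" has last vowel 'a'. The stems whose last vowel is 'a' (nipag → minipag, zoliznar → mizoliznar) add the prefix mi-.
The other patterns: stems whose last vowel is 'u' add -ish; stems whose last vowel is 'i' or 'o' add zu- … -ani around the stem.
So hunibag → mihunibag.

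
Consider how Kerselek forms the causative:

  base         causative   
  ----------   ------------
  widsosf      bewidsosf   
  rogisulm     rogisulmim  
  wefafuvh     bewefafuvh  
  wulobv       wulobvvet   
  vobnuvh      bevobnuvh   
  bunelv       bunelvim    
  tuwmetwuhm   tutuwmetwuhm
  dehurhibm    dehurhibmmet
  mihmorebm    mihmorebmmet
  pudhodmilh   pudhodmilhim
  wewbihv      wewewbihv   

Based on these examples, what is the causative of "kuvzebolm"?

rogisulm and tuwmetwuhm both end in -m yet inflect differently (rogisulmim, tutuwmetwuhm), so the final letter is not what conditions the rule; the second-to-last letter is.
"kuvzebolm" has second-to-last letter 'l'. The stems whose second-to-last letter is 'l' (bunelv → bunelvim, rogisulm → rogisulmim, pudhodmilh → pudhodmilhim) add -im.
The other patterns: stems whose second-to-last letter is 'h' repeat the first consonant+vowel as a prefix; stems whose second-to-last letter is 'b' double the final consonant and add -et; stems whose second-to-last letter is 's' or 'v' add the prefix be-.
So kuvzebolm → kuvzebolmim.

kuvzebolmim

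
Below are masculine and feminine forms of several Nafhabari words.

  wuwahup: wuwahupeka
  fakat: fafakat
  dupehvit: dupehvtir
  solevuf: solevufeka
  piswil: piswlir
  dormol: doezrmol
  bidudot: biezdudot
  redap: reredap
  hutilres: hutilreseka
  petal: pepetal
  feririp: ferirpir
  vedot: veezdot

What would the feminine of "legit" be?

dupehvit and bidudot both end in -t yet inflect differently (dupehvtir, biezdudot), so the final letter is not what conditions the rule; the last vowel is.
"legit" has last vowel 'i'. The stems whose last vowel is 'i' (dupehvit → dupehvtir, piswil → piswlir, feririp → ferirpir) delete the last vowel and add -ir.
So legit → legtir.

legtir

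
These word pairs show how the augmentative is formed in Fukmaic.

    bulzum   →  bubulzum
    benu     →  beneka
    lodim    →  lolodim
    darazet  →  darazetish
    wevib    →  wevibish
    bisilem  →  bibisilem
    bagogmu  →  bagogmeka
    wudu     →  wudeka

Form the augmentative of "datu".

dateka

wudu and bulzum both have last vowel 'u' yet inflect differently (wudeka, bubulzum), so the last vowel is not what conditions the rule; the final letter is.
"datu" ends in -u. The stems ending in -u (wudu → wudeka, bagogmu → bagogmeka, benu → beneka) drop the final letter and add -eka.
The other patterns: stems ending in -m repeat the first consonant+vowel as a prefix; stems ending in -b or -t add -ish.
So datu → dateka.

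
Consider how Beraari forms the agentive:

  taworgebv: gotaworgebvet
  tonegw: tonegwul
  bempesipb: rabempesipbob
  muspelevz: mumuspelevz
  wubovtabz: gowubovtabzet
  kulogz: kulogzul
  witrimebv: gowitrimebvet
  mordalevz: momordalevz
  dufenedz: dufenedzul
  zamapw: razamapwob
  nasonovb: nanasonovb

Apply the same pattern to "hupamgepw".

rahupamgepwob

nasonovb and bempesipb both end in -b yet inflect differently (nanasonovb, rabempesipbob), so the final letter is not what conditions the rule; the second-to-last letter is.
"hupamgepw" has second-to-last letter 'p'. The stems whose second-to-last letter is 'p' (zamapw → razamapwob, bempesipb → rabempesipbob) add ra- … -ob around the stem.
So hupamgepw → rahupamgepwob.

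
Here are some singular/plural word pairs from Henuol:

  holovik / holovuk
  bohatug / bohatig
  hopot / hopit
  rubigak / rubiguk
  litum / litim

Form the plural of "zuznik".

zuznuk

holovik and hopot both begin with h- yet inflect differently (holovuk, hopit), so the first letter is not what conditions the rule; the final letter is.
"zuznik" ends in -k. The stems ending in -k (rubigak → rubiguk, holovik → holovuk) change the last vowel to 'u'.
So zuznik → zuznuk.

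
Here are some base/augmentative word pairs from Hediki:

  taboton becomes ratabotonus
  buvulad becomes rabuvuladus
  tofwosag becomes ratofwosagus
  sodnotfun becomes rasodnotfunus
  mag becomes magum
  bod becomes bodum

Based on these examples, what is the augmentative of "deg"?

tofwosag and mag both end in -g yet inflect differently (ratofwosagus, magum), so the final letter is not what conditions the rule; the number of vowels is.
"deg" has 1 vowel. The stems with 1 vowel (mag → magum, bod → bodum) add -um.
So deg → degum.

degum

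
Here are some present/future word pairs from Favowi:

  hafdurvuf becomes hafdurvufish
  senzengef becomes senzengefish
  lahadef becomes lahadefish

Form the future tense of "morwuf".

Every pair shown (hafdurvuf → hafdurvufish, senzengef → senzengefish, lahadef → lahadefish) follows the same rule: add -ish.
So morwuf → morwufish.

morwufish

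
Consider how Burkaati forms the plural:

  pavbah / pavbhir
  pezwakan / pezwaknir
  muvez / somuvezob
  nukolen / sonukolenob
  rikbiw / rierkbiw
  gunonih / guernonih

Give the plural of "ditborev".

soditborevob

pezwakan and nukolen both end in -n yet inflect differently (pezwaknir, sonukolenob), so the final letter is not what conditions the rule; the last vowel is.
"ditborev" has last vowel 'e'. The stems whose last vowel is 'e' (muvez → somuvezob, nukolen → sonukolenob) add so- … -ob around the stem.
The other patterns: stems whose last vowel is 'a' delete the last vowel and add -ir; stems whose last vowel is 'i' insert -er- after the first vowel.
So ditborev → soditborevob.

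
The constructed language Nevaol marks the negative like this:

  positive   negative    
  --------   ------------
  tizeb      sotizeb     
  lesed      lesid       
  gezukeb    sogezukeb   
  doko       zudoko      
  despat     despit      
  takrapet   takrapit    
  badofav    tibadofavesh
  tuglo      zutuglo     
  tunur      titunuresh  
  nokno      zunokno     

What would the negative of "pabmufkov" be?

tipabmufkovesh

"pabmufkov" ends in -v. The one such stem in the data (badofav → tibadofavesh) adds ti- … -esh around the stem, so the same rule applies.
The other patterns: stems ending in -b add the prefix so-; stems ending in -d or -t change the last vowel to 'i'; stems ending in -o add the prefix zu-.
So pabmufkov → tipabmufkovesh.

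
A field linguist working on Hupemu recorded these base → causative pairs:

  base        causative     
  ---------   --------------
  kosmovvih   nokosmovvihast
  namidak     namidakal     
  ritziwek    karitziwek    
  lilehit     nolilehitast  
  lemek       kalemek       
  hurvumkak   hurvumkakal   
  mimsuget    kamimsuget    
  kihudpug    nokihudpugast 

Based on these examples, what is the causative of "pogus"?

"pogus" has last vowel 'u'. The one such stem in the data (kihudpug → nokihudpugast) adds no- … -ast around the stem, so the same rule applies.
The other patterns: stems whose last vowel is 'a' add -al; stems whose last vowel is 'e' add the prefix ka-.
So pogus → nopogusast.

nopogusast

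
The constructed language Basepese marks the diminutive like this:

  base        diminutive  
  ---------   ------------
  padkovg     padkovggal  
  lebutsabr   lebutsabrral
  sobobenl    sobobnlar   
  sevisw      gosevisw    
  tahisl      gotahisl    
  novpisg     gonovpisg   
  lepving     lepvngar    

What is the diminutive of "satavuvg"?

tahisl and sobobenl both end in -l yet inflect differently (gotahisl, sobobnlar), so the final letter is not what conditions the rule; the second-to-last letter is.
"satavuvg" has second-to-last letter 'v'. The one such stem in the data (padkovg → padkovggal) doubles the final consonant and adds -al (as does lebutsabr), so the same rule applies.
So satavuvg → satavuvggal.

satavuvggal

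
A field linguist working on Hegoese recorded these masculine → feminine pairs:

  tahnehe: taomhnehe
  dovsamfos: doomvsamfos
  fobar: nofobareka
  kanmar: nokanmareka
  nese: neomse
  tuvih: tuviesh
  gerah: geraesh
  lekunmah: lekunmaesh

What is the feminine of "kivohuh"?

kivohuesh

lekunmah and fobar both have last vowel 'a' yet inflect differently (lekunmaesh, nofobareka), so the last vowel is not what conditions the rule; the final letter is.
"kivohuh" ends in -h. The stems ending in -h (tuvih → tuviesh, lekunmah → lekunmaesh, gerah → geraesh) drop the final letter and add -esh.
The other patterns: stems ending in -r add no- … -eka around the stem; stems ending in -e or -s insert -om- after the first vowel.
So kivohuh → kivohuesh.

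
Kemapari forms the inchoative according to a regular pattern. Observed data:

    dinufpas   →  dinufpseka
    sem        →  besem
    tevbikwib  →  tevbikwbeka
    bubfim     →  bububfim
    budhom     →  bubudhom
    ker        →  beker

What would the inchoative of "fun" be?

befun

sem and budhom both end in -m yet inflect differently (besem, bubudhom), so the final letter is not what conditions the rule; the number of vowels is.
"fun" has 1 vowel. The stems with 1 vowel (sem → besem, ker → beker) add the prefix be-.
The other patterns: stems with 2 vowels repeat the first consonant+vowel as a prefix; stems with 3 vowels delete the last vowel and add -eka.
So fun → befun.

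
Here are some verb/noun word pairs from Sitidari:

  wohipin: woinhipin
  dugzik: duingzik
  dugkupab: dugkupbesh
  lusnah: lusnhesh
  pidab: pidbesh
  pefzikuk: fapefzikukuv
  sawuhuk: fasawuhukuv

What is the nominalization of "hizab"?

hizbesh

"hizab" has last vowel 'a'. The stems whose last vowel is 'a' (dugkupab → dugkupbesh, lusnah → lusnhesh, pidab → pidbesh) delete the last vowel and add -esh.
So hizab → hizbesh.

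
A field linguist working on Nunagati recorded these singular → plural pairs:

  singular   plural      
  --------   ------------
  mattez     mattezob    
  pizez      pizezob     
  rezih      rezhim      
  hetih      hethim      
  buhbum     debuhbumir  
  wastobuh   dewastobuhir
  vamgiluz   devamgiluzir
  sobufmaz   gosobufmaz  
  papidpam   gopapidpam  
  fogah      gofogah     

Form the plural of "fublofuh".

defublofuhir

rezih and wastobuh both end in -h yet inflect differently (rezhim, dewastobuhir), so the final letter is not what conditions the rule; the last vowel is.
"fublofuh" has last vowel 'u'. The stems whose last vowel is 'u' (buhbum → debuhbumir, wastobuh → dewastobuhir, vamgiluz → devamgiluzir) add de- … -ir around the stem.
The other patterns: stems whose last vowel is 'e' add -ob; stems whose last vowel is 'i' delete the last vowel and add -im; stems whose last vowel is 'a' add the prefix go-.
So fublofuh → defublofuhir.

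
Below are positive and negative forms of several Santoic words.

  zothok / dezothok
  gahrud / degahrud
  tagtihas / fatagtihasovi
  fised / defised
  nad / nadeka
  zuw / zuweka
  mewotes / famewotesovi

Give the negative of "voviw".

devoviw

nad and gahrud both end in -d yet inflect differently (nadeka, degahrud), so the final letter is not what conditions the rule; the number of vowels is.
"voviw" has 2 vowels. The stems with 2 vowels (zothok → dezothok, gahrud → degahrud, fised → defised) add the prefix de-.
So voviw → devoviw.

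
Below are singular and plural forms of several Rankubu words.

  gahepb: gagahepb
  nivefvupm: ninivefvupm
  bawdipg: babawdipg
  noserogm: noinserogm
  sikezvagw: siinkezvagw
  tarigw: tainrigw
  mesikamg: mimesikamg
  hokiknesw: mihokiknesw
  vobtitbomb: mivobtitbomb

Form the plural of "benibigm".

beinnibigm

nivefvupm and noserogm both end in -m yet inflect differently (ninivefvupm, noinserogm), so the final letter is not what conditions the rule; the second-to-last letter is.
"benibigm" has second-to-last letter 'g'. The stems whose second-to-last letter is 'g' (noserogm → noinserogm, sikezvagw → siinkezvagw, tarigw → tainrigw) insert -in- after the first vowel.
The other patterns: stems whose second-to-last letter is 'p' repeat the first consonant+vowel as a prefix; stems whose second-to-last letter is 'm' or 's' add the prefix mi-.
So benibigm → beinnibigm.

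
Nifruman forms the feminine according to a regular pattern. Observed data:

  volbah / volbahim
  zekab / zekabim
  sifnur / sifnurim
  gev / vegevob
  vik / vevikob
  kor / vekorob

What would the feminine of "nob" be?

venobob

sifnur and kor both end in -r yet inflect differently (sifnurim, vekorob), so the final letter is not what conditions the rule; the number of vowels is.
"nob" has 1 vowel. The stems with 1 vowel (gev → vegevob, vik → vevikob, kor → vekorob) add ve- … -ob around the stem.
So nob → venobob.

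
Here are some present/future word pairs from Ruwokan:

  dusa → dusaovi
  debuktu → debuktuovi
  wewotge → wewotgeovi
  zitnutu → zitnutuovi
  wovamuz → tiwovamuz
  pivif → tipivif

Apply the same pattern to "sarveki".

debuktu and wovamuz both have last vowel 'u' yet inflect differently (debuktuovi, tiwovamuz), so the last vowel is not what conditions the rule; whether the stem ends in a vowel or a consonant is.
"sarveki" ends in a vowel. The stems ending in a vowel (dusa → dusaovi, debuktu → debuktuovi, wewotge → wewotgeovi) add -ovi.
The other pattern: stems ending in a consonant add the prefix ti-.
So sarveki → sarvekiovi.

sarvekiovi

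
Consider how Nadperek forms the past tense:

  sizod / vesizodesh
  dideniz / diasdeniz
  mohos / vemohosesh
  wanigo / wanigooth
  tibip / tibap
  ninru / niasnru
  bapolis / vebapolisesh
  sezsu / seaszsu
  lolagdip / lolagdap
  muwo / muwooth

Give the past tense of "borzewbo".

wanigo and mohos both have last vowel 'o' yet inflect differently (wanigooth, vemohosesh), so the last vowel is not what conditions the rule; the final letter is.
"borzewbo" ends in -o. The stems ending in -o (wanigo → wanigooth, muwo → muwooth) add -oth.
The other patterns: stems ending in -u or -z insert -as- after the first vowel; stems ending in -d or -s add ve- … -esh around the stem; stems ending in -p change the last vowel to 'a'.
So borzewbo → borzewbooth.

borzewbooth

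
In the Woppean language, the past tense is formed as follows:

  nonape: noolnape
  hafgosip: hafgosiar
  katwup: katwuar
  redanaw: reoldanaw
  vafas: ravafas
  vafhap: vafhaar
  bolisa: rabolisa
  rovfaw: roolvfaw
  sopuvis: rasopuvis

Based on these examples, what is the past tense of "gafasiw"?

sopuvis and hafgosip both have last vowel 'i' yet inflect differently (rasopuvis, hafgosiar), so the last vowel is not what conditions the rule; the final letter is.
"gafasiw" ends in -w. The stems ending in -w (redanaw → reoldanaw, rovfaw → roolvfaw) insert -ol- after the first vowel.
So gafasiw → gaolfasiw.

gaolfasiw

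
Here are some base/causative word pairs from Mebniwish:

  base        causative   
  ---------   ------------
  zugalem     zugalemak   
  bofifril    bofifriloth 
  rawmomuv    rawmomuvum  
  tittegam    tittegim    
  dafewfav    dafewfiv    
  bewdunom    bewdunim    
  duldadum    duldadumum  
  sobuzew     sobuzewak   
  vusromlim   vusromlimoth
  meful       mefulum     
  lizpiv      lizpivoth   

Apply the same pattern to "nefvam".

nefvim

"nefvam" has last vowel 'a'. The stems whose last vowel is 'a' (tittegam → tittegim, dafewfav → dafewfiv) change the last vowel to 'i'.
The other patterns: stems whose last vowel is 'i' add -oth; stems whose last vowel is 'u' add -um; stems whose last vowel is 'e' add -ak.
So nefvam → nefvim.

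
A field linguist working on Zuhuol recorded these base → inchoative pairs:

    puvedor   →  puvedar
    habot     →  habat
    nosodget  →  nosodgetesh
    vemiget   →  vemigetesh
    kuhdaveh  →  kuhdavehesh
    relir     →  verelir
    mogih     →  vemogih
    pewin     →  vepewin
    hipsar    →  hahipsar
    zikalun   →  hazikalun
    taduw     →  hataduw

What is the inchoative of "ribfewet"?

ribfewetesh

habot and nosodget both end in -t yet inflect differently (habat, nosodgetesh), so the final letter is not what conditions the rule; the last vowel is.
"ribfewet" has last vowel 'e'. The stems whose last vowel is 'e' (nosodget → nosodgetesh, vemiget → vemigetesh, kuhdaveh → kuhdavehesh) add -esh.
So ribfewet → ribfewetesh.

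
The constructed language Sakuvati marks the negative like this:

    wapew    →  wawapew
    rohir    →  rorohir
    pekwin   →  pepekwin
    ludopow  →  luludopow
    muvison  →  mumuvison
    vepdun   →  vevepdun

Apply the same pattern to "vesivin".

Every pair shown (wapew → wawapew, rohir → rorohir, pekwin → pepekwin, …) follows the same rule: repeat the first consonant+vowel as a prefix.
So vesivin → vevesivin.

vevesivin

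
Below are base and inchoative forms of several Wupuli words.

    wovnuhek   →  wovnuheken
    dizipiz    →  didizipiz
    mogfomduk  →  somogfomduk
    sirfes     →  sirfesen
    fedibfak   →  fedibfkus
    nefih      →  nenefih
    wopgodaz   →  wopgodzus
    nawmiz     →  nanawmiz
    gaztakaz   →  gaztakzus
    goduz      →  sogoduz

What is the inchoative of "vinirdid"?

vivinirdid

mogfomduk and wovnuhek both end in -k yet inflect differently (somogfomduk, wovnuheken), so the final letter is not what conditions the rule; the last vowel is.
"vinirdid" has last vowel 'i'. The stems whose last vowel is 'i' (dizipiz → didizipiz, nefih → nenefih, nawmiz → nanawmiz) repeat the first consonant+vowel as a prefix.
So vinirdid → vivinirdid.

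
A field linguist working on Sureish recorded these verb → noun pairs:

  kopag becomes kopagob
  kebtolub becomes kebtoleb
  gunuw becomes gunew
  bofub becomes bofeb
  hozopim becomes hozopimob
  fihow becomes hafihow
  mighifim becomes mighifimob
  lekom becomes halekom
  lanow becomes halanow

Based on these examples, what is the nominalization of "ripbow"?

haripbow

gunuw and lanow both end in -w yet inflect differently (gunew, halanow), so the final letter is not what conditions the rule; the last vowel is.
"ripbow" has last vowel 'o'. The stems whose last vowel is 'o' (lanow → halanow, lekom → halekom, fihow → hafihow) add the prefix ha-.
The other patterns: stems whose last vowel is 'u' change the last vowel to 'e'; stems whose last vowel is 'a' or 'i' add -ob.
So ripbow → haripbow.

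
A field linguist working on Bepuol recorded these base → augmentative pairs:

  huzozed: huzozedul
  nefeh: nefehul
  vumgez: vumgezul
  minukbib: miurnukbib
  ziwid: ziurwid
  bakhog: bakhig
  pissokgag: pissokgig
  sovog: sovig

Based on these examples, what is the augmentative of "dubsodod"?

dubsodid

huzozed and ziwid both end in -d yet inflect differently (huzozedul, ziurwid), so the final letter is not what conditions the rule; the last vowel is.
"dubsodod" has last vowel 'o'. The stems whose last vowel is 'o' (bakhog → bakhig, sovog → sovig) change the last vowel to 'i'.
The other patterns: stems whose last vowel is 'e' add -ul; stems whose last vowel is 'i' insert -ur- after the first vowel.
So dubsodod → dubsodid.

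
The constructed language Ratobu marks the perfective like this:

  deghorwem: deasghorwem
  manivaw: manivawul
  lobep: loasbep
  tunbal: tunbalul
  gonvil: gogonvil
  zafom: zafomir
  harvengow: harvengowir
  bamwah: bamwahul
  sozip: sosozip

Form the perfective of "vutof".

"vutof" has last vowel 'o'. The stems whose last vowel is 'o' (harvengow → harvengowir, zafom → zafomir) add -ir.
So vutof → vutofir.

vutofir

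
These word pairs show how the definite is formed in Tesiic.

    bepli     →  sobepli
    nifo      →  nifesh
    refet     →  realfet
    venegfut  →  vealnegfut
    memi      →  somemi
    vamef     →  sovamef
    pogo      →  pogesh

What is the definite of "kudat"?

"kudat" ends in -t. The stems ending in -t (venegfut → vealnegfut, refet → realfet) insert -al- after the first vowel.
The other patterns: stems ending in -o drop the final letter and add -esh; stems ending in -f or -i add the prefix so-.
So kudat → kualdat.

kualdat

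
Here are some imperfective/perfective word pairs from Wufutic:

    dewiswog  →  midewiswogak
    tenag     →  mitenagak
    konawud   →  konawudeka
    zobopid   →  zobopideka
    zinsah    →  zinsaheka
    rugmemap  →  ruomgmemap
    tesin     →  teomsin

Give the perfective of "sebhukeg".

tenag and zinsah both have last vowel 'a' yet inflect differently (mitenagak, zinsaheka), so the last vowel is not what conditions the rule; the final letter is.
"sebhukeg" ends in -g. The stems ending in -g (dewiswog → midewiswogak, tenag → mitenagak) add mi- … -ak around the stem.
So sebhukeg → misebhukegak.

misebhukegak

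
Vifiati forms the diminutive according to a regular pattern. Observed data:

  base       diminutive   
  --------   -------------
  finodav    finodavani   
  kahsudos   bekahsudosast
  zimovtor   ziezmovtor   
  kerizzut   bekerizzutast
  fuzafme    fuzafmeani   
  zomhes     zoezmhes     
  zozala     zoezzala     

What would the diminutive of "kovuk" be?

zomhes and kahsudos both end in -s yet inflect differently (zoezmhes, bekahsudosast), so the final letter is not what conditions the rule; the first letter is.
"kovuk" begins with k-. The stems beginning with k- (kerizzut → bekerizzutast, kahsudos → bekahsudosast) add be- … -ast around the stem.
So kovuk → bekovukast.

bekovukast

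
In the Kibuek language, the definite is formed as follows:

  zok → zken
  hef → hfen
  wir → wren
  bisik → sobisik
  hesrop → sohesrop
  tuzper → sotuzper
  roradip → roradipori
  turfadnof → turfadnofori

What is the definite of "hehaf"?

zok and bisik both end in -k yet inflect differently (zken, sobisik), so the final letter is not what conditions the rule; the number of vowels is.
"hehaf" has 2 vowels. The stems with 2 vowels (bisik → sobisik, hesrop → sohesrop, tuzper → sotuzper) add the prefix so-.
The other patterns: stems with 1 vowel delete the last vowel and add -en; stems with 3 vowels add -ori.
So hehaf → sohehaf.

sohehaf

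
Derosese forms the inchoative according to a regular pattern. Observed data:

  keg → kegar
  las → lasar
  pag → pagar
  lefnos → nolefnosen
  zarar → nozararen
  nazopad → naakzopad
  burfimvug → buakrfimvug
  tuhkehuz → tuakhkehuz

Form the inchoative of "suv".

"suv" has 1 vowel. The stems with 1 vowel (keg → kegar, las → lasar, pag → pagar) add -ar.
The other patterns: stems with 2 vowels add no- … -en around the stem; stems with 3 vowels insert -ak- after the first vowel.
So suv → suvar.

suvar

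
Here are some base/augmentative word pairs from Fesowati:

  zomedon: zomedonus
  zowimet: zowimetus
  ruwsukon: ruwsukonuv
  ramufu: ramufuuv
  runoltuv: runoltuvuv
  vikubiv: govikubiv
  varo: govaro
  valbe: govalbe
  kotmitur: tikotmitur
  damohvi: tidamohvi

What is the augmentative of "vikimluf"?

"vikimluf" begins with v-. The stems beginning with v- (vikubiv → govikubiv, varo → govaro, valbe → govalbe) add the prefix go-.
The other patterns: stems beginning with z- add -us; stems beginning with r- add -uv; stems beginning with d- or k- add the prefix ti-.
So vikimluf → govikimluf.

govikimluf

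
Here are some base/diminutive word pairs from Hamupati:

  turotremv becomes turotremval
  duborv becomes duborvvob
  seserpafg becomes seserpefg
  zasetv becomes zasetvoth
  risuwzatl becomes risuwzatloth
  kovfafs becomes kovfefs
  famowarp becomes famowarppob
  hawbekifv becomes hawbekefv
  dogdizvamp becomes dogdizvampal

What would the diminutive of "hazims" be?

hawbekifv and duborv both end in -v yet inflect differently (hawbekefv, duborvvob), so the final letter is not what conditions the rule; the second-to-last letter is.
"hazims" has second-to-last letter 'm'. The stems whose second-to-last letter is 'm' (turotremv → turotremval, dogdizvamp → dogdizvampal) add -al.
So hazims → hazimsal.

hazimsal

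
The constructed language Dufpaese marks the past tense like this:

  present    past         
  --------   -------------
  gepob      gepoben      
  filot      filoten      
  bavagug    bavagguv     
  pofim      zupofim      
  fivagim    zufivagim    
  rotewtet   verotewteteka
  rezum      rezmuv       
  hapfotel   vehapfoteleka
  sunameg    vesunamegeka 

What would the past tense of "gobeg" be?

"gobeg" has last vowel 'e'. The stems whose last vowel is 'e' (hapfotel → vehapfoteleka, rotewtet → verotewteteka, sunameg → vesunamegeka) add ve- … -eka around the stem.
The other patterns: stems whose last vowel is 'i' add the prefix zu-; stems whose last vowel is 'o' add -en; stems whose last vowel is 'u' delete the last vowel and add -uv.
So gobeg → vegobegeka.

vegobegeka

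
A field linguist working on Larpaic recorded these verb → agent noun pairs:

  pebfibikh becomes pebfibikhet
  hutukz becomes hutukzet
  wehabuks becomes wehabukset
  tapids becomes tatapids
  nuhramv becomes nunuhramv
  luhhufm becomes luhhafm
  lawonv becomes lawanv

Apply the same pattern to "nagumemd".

nanagumemd

wehabuks and tapids both end in -s yet inflect differently (wehabukset, tatapids), so the final letter is not what conditions the rule; the second-to-last letter is.
"nagumemd" has second-to-last letter 'm'. The one such stem in the data (nuhramv → nunuhramv) repeats the first consonant+vowel as a prefix (as does tapids), so the same rule applies.
The other patterns: stems whose second-to-last letter is 'k' add -et; stems whose second-to-last letter is 'f' or 'n' change the last vowel to 'a'.
So nagumemd → nanagumemd.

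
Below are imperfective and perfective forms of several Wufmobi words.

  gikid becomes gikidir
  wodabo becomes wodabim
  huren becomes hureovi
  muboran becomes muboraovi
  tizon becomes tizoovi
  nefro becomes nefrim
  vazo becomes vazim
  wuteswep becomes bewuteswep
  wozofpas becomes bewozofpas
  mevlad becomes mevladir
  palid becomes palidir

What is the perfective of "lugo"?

lugim

wodabo and tizon both have last vowel 'o' yet inflect differently (wodabim, tizoovi), so the last vowel is not what conditions the rule; the final letter is.
"lugo" ends in -o. The stems ending in -o (wodabo → wodabim, nefro → nefrim, vazo → vazim) drop the final letter and add -im.
The other patterns: stems ending in -d add -ir; stems ending in -n drop the final letter and add -ovi; stems ending in -p or -s add the prefix be-.
So lugo → lugim.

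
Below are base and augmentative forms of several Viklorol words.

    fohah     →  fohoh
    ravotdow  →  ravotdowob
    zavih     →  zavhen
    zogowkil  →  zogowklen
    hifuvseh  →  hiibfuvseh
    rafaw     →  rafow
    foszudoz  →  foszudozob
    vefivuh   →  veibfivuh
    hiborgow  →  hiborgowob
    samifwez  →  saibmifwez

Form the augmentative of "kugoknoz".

kugoknozob

vefivuh and zavih both end in -h yet inflect differently (veibfivuh, zavhen), so the final letter is not what conditions the rule; the last vowel is.
"kugoknoz" has last vowel 'o'. The stems whose last vowel is 'o' (foszudoz → foszudozob, hiborgow → hiborgowob, ravotdow → ravotdowob) add -ob.
So kugoknoz → kugoknozob.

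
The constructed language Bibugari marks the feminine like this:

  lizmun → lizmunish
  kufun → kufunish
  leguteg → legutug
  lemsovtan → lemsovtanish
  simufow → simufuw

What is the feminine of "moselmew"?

moselmuw

lemsovtan and leguteg both begin with l- yet inflect differently (lemsovtanish, legutug), so the first letter is not what conditions the rule; the final letter is.
"moselmew" ends in -w. The one such stem in the data (simufow → simufuw) changes the last vowel to 'u' (as does leguteg), so the same rule applies.
The other pattern: stems ending in -n add -ish.
So moselmew → moselmuw.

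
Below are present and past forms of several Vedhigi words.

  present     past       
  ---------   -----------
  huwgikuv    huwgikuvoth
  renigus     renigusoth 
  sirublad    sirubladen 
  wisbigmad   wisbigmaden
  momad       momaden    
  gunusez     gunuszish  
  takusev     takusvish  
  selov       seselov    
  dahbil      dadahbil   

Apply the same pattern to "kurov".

huwgikuv and takusev both end in -v yet inflect differently (huwgikuvoth, takusvish), so the final letter is not what conditions the rule; the last vowel is.
"kurov" has last vowel 'o'. The one such stem in the data (selov → seselov) repeats the first consonant+vowel as a prefix (as does dahbil), so the same rule applies.
The other patterns: stems whose last vowel is 'u' add -oth; stems whose last vowel is 'a' add -en; stems whose last vowel is 'e' delete the last vowel and add -ish.
So kurov → kukurov.

kukurov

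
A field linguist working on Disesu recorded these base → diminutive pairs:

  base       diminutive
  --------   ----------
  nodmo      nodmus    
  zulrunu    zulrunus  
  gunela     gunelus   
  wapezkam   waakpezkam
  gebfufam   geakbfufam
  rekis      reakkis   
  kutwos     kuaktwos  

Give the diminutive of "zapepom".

zaakpepom

gunela and wapezkam both have last vowel 'a' yet inflect differently (gunelus, waakpezkam), so the last vowel is not what conditions the rule; whether the stem ends in a vowel or a consonant is.
"zapepom" ends in a consonant. The stems ending in a consonant (rekis → reakkis, wapezkam → waakpezkam, kutwos → kuaktwos) insert -ak- after the first vowel.
So zapepom → zaakpepom.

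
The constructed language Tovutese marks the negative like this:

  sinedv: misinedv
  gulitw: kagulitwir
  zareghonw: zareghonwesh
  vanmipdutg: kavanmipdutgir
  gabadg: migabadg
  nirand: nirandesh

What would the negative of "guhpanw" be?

guhpanwesh

gabadg and vanmipdutg both end in -g yet inflect differently (migabadg, kavanmipdutgir), so the final letter is not what conditions the rule; the second-to-last letter is.
"guhpanw" has second-to-last letter 'n'. The stems whose second-to-last letter is 'n' (zareghonw → zareghonwesh, nirand → nirandesh) add -esh.
The other patterns: stems whose second-to-last letter is 'd' add the prefix mi-; stems whose second-to-last letter is 't' add ka- … -ir around the stem.
So guhpanw → guhpanwesh.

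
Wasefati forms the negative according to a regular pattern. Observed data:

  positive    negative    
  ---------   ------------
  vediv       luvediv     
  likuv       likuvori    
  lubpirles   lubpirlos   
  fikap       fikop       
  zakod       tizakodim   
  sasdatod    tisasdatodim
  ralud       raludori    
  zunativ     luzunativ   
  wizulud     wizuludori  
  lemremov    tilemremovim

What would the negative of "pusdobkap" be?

zakod and wizulud both end in -d yet inflect differently (tizakodim, wizuludori), so the final letter is not what conditions the rule; the last vowel is.
"pusdobkap" has last vowel 'a'. The one such stem in the data (fikap → fikop) changes the last vowel to 'o' (as does lubpirles), so the same rule applies.
So pusdobkap → pusdobkop.

pusdobkop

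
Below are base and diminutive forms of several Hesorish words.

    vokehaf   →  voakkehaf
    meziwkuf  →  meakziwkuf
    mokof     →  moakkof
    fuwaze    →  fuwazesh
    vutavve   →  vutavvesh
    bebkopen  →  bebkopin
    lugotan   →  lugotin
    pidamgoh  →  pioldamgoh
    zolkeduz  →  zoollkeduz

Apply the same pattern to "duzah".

duolzah

fuwaze and bebkopen both have last vowel 'e' yet inflect differently (fuwazesh, bebkopin), so the last vowel is not what conditions the rule; the final letter is.
"duzah" ends in -h. The one such stem in the data (pidamgoh → pioldamgoh) inserts -ol- after the first vowel (as does zolkeduz), so the same rule applies.
So duzah → duolzah.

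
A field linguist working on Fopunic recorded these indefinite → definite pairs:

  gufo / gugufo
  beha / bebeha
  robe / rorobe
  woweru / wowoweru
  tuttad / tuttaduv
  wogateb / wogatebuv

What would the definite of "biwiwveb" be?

beha and tuttad both have last vowel 'a' yet inflect differently (bebeha, tuttaduv), so the last vowel is not what conditions the rule; whether the stem ends in a vowel or a consonant is.
"biwiwveb" ends in a consonant. The stems ending in a consonant (tuttad → tuttaduv, wogateb → wogatebuv) add -uv.
So biwiwveb → biwiwvebuv.

biwiwvebuv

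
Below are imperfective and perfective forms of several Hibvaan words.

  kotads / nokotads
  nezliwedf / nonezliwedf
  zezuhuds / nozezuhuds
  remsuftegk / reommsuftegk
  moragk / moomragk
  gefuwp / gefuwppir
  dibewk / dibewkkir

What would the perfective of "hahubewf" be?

hahubewffir

remsuftegk and dibewk both end in -k yet inflect differently (reommsuftegk, dibewkkir), so the final letter is not what conditions the rule; the second-to-last letter is.
"hahubewf" has second-to-last letter 'w'. The stems whose second-to-last letter is 'w' (gefuwp → gefuwppir, dibewk → dibewkkir) double the final consonant and add -ir.
So hahubewf → hahubewffir.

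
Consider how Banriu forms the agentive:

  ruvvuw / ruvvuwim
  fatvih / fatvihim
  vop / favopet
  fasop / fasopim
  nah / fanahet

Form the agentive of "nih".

fanihet

fasop and vop both end in -p yet inflect differently (fasopim, favopet), so the final letter is not what conditions the rule; the number of vowels is.
"nih" has 1 vowel. The stems with 1 vowel (vop → favopet, nah → fanahet) add fa- … -et around the stem.
The other pattern: stems with 2 vowels add -im.
So nih → fanihet.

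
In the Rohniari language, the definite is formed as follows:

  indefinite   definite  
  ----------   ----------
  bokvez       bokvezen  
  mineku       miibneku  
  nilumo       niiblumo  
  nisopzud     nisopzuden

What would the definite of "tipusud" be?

tipusuden

nisopzud and mineku both have last vowel 'u' yet inflect differently (nisopzuden, miibneku), so the last vowel is not what conditions the rule; whether the stem ends in a vowel or a consonant is.
"tipusud" ends in a consonant. The stems ending in a consonant (bokvez → bokvezen, nisopzud → nisopzuden) add -en.
The other pattern: stems ending in a vowel insert -ib- after the first vowel.
So tipusud → tipusuden.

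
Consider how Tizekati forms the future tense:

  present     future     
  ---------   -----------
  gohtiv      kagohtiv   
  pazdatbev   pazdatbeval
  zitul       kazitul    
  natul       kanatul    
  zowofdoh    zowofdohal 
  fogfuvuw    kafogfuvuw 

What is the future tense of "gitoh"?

gitohal

"gitoh" has last vowel 'o'. The one such stem in the data (zowofdoh → zowofdohal) adds -al, so the same rule applies.
So gitoh → gitohal.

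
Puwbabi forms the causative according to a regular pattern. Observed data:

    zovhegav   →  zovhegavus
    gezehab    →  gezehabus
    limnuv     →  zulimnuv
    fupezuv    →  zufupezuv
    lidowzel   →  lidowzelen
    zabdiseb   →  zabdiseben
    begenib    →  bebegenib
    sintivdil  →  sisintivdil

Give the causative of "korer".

zovhegav and limnuv both end in -v yet inflect differently (zovhegavus, zulimnuv), so the final letter is not what conditions the rule; the last vowel is.
"korer" has last vowel 'e'. The stems whose last vowel is 'e' (lidowzel → lidowzelen, zabdiseb → zabdiseben) add -en.
The other patterns: stems whose last vowel is 'a' add -us; stems whose last vowel is 'u' add the prefix zu-; stems whose last vowel is 'i' repeat the first consonant+vowel as a prefix.
So korer → koreren.

koreren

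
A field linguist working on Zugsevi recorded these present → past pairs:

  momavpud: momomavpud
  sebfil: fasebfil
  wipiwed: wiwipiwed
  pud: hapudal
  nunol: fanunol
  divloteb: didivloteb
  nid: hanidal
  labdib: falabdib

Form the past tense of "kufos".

nid and momavpud both end in -d yet inflect differently (hanidal, momomavpud), so the final letter is not what conditions the rule; the number of vowels is.
"kufos" has 2 vowels. The stems with 2 vowels (nunol → fanunol, labdib → falabdib, sebfil → fasebfil) add the prefix fa-.
So kufos → fakufos.

fakufos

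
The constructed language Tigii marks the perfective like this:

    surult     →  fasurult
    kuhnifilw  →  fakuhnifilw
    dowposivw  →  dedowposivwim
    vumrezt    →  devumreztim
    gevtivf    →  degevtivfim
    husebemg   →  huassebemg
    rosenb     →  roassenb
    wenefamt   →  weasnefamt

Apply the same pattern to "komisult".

fakomisult

kuhnifilw and dowposivw both end in -w yet inflect differently (fakuhnifilw, dedowposivwim), so the final letter is not what conditions the rule; the second-to-last letter is.
"komisult" has second-to-last letter 'l'. The stems whose second-to-last letter is 'l' (surult → fasurult, kuhnifilw → fakuhnifilw) add the prefix fa-.
The other patterns: stems whose second-to-last letter is 'v' or 'z' add de- … -im around the stem; stems whose second-to-last letter is 'm' or 'n' insert -as- after the first vowel.
So komisult → fakomisult.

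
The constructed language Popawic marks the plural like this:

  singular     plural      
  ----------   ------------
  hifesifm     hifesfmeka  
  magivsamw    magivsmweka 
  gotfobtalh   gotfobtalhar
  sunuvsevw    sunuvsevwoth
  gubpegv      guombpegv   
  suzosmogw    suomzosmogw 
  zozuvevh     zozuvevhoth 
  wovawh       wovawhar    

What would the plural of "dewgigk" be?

deomwgigk

wovawh and zozuvevh both end in -h yet inflect differently (wovawhar, zozuvevhoth), so the final letter is not what conditions the rule; the second-to-last letter is.
"dewgigk" has second-to-last letter 'g'. The stems whose second-to-last letter is 'g' (gubpegv → guombpegv, suzosmogw → suomzosmogw) insert -om- after the first vowel.
The other patterns: stems whose second-to-last letter is 'l' or 'w' add -ar; stems whose second-to-last letter is 'v' add -oth; stems whose second-to-last letter is 'f' or 'm' delete the last vowel and add -eka.
So dewgigk → deomwgigk.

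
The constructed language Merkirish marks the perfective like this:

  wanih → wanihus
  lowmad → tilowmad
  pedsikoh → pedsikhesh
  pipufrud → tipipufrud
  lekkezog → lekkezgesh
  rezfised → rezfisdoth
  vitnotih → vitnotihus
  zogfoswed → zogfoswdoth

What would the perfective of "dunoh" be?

dunhesh

pedsikoh and wanih both end in -h yet inflect differently (pedsikhesh, wanihus), so the final letter is not what conditions the rule; the last vowel is.
"dunoh" has last vowel 'o'. The stems whose last vowel is 'o' (lekkezog → lekkezgesh, pedsikoh → pedsikhesh) delete the last vowel and add -esh.
So dunoh → dunhesh.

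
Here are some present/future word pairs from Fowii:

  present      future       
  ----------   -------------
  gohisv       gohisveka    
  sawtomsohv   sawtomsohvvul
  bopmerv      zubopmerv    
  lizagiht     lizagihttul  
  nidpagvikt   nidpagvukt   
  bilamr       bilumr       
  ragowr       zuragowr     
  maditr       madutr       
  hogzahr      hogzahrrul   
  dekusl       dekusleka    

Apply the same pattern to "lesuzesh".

lesuzesheka

gohisv and bopmerv both end in -v yet inflect differently (gohisveka, zubopmerv), so the final letter is not what conditions the rule; the second-to-last letter is.
"lesuzesh" has second-to-last letter 's'. The stems whose second-to-last letter is 's' (gohisv → gohisveka, dekusl → dekusleka) add -eka.
The other patterns: stems whose second-to-last letter is 'r' or 'w' add the prefix zu-; stems whose second-to-last letter is 'h' double the final consonant and add -ul; stems whose second-to-last letter is 'k', 'm' or 't' change the last vowel to 'u'.
So lesuzesh → lesuzesheka.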